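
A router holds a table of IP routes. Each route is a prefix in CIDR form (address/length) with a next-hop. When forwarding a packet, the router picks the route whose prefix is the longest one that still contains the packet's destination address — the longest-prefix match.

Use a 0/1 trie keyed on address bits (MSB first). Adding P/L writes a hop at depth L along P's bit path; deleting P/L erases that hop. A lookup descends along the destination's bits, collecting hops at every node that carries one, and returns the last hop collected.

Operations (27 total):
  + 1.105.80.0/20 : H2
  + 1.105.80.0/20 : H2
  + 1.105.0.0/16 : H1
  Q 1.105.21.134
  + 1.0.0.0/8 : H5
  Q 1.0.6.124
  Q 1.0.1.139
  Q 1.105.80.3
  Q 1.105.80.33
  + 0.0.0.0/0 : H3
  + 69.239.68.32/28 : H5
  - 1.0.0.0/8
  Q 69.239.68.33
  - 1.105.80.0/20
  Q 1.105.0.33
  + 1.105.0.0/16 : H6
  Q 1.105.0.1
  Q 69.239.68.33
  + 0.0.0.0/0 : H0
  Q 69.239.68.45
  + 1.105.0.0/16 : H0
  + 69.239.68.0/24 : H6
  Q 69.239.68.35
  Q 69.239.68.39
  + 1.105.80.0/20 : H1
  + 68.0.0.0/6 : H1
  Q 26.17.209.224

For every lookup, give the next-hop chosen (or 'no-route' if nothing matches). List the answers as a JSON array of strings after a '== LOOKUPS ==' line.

Process each operation:
  add 1.105.80.0/20 -> H2 at depth 20
  add 1.105.80.0/20 -> H2 at depth 20
  add 1.105.0.0/16 -> H1 at depth 16
  Q 1.105.21.134: descend 00000001011010010 ; hops seen [H1] ; pick H1
  add 1.0.0.0/8 -> H5 at depth 8
  Q 1.0.6.124: descend 000000010 ; hops seen [H5] ; pick H5
  Q 1.0.1.139: descend 000000010 ; hops seen [H5] ; pick H5
  Q 1.105.80.3: descend 00000001011010010101 ; hops seen [H5,H1,H2] ; pick H2
  Q 1.105.80.33: descend 00000001011010010101 ; hops seen [H5,H1,H2] ; pick H2
  add 0.0.0.0/0 -> H3 at depth 0
  add 69.239.68.32/28 -> H5 at depth 28
  - 1.0.0.0/8 clear@8
  Q 69.239.68.33: descend 0100010111101111010001000010 ; hops seen [H3,H5] ; pick H5
  - 1.105.80.0/20 clear@20
  Q 1.105.0.33: descend 00000001011010010 ; hops seen [H3,H1] ; pick H1
  add 1.105.0.0/16 -> H6 at depth 16
  Q 1.105.0.1: descend 00000001011010010 ; hops seen [H3,H6] ; pick H6
  Q 69.239.68.33: descend 0100010111101111010001000010 ; hops seen [H3,H5] ; pick H5
  add 0.0.0.0/0 -> H0 at depth 0
  Q 69.239.68.45: descend 0100010111101111010001000010 ; hops seen [H0,H5] ; pick H5
  add 1.105.0.0/16 -> H0 at depth 16
  add 69.239.68.0/24 -> H6 at depth 24
  Q 69.239.68.35: descend 0100010111101111010001000010 ; hops seen [H0,H6,H5] ; pick H5
  Q 69.239.68.39: descend 0100010111101111010001000010 ; hops seen [H0,H6,H5] ; pick H5
  add 1.105.80.0/20 -> H1 at depth 20
  add 68.0.0.0/6 -> H1 at depth 6
  Q 26.17.209.224: descend 000 ; hops seen [H0] ; pick H0

== LOOKUPS ==
["H1","H5","H5","H2","H2","H5","H1","H6","H5","H5","H5","H5","H0"]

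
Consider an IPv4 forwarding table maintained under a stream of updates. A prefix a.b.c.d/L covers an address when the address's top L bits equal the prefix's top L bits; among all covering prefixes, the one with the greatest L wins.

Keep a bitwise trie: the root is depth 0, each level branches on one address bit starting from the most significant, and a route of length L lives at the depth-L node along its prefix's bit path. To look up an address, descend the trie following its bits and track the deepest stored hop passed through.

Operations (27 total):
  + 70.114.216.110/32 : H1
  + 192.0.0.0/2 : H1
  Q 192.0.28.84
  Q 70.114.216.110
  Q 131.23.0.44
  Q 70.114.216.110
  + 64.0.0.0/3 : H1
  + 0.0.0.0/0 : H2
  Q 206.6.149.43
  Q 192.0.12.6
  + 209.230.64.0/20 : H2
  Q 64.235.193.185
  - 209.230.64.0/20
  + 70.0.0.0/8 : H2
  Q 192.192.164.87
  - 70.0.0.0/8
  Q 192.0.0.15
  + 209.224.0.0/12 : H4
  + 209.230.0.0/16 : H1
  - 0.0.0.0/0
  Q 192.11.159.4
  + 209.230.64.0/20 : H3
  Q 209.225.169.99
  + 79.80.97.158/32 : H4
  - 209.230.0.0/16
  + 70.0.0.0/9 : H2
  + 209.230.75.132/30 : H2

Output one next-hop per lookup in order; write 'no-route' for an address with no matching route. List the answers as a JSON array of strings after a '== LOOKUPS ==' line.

Process each operation:
  + 70.114.216.110/32 (H1) depth=32
  + 192.0.0.0/2 (H1) depth=2
  ? 192.0.28.84  path d0:-→d1:-→d2:H1  best=H1
  ? 70.114.216.110  path d0:-→d1:-→d2:-→d3:-→d4:-→d5:-→d6:-→d7:-→d8:-→d9:-→d10:-→d11:-→d12:-→d13:-→d14:-→d15:-→d16:-→d17:-→d18:-→d19:-→d20:-→d21:-→d22:-→d23:-→d24:-→d25:-→d26:-→d27:-→d28:-→d29:-→d30:-→d31:-→d32:H1  best=H1
  ? 131.23.0.44  path d0:-→d1:-  best=no-route
  ? 70.114.216.110  path d0:-→d1:-→d2:-→d3:-→d4:-→d5:-→d6:-→d7:-→d8:-→d9:-→d10:-→d11:-→d12:-→d13:-→d14:-→d15:-→d16:-→d17:-→d18:-→d19:-→d20:-→d21:-→d22:-→d23:-→d24:-→d25:-→d26:-→d27:-→d28:-→d29:-→d30:-→d31:-→d32:H1  best=H1
  + 64.0.0.0/3 (H1) depth=3
  + 0.0.0.0/0 (H2) depth=0
  ? 206.6.149.43  path d0:H2→d1:-→d2:H1  best=H1
  ? 192.0.12.6  path d0:H2→d1:-→d2:H1  best=H1
  + 209.230.64.0/20 (H2) depth=20
  ? 64.235.193.185  path d0:H2→d1:-→d2:-→d3:H1→d4:-→d5:-  best=H1
  - 209.230.64.0/20 clear@20
  + 70.0.0.0/8 (H2) depth=8
  ? 192.192.164.87  path d0:H2→d1:-→d2:H1→d3:-  best=H1
  - 70.0.0.0/8 clear@8
  ? 192.0.0.15  path d0:H2→d1:-→d2:H1→d3:-  best=H1
  + 209.224.0.0/12 (H4) depth=12
  + 209.230.0.0/16 (H1) depth=16
  - 0.0.0.0/0 clear@0
  ? 192.11.159.4  path d0:-→d1:-→d2:H1→d3:-  best=H1
  + 209.230.64.0/20 (H3) depth=20
  ? 209.225.169.99  path d0:-→d1:-→d2:H1→d3:-→d4:-→d5:-→d6:-→d7:-→d8:-→d9:-→d10:-→d11:-→d12:H4→d13:-  best=H4
  + 79.80.97.158/32 (H4) depth=32
  - 209.230.0.0/16 clear@16
  + 70.0.0.0/9 (H2) depth=9
  + 209.230.75.132/30 (H2) depth=30

== LOOKUPS ==
["H1","H1","no-route","H1","H1","H1","H1","H1","H1","H1","H4"]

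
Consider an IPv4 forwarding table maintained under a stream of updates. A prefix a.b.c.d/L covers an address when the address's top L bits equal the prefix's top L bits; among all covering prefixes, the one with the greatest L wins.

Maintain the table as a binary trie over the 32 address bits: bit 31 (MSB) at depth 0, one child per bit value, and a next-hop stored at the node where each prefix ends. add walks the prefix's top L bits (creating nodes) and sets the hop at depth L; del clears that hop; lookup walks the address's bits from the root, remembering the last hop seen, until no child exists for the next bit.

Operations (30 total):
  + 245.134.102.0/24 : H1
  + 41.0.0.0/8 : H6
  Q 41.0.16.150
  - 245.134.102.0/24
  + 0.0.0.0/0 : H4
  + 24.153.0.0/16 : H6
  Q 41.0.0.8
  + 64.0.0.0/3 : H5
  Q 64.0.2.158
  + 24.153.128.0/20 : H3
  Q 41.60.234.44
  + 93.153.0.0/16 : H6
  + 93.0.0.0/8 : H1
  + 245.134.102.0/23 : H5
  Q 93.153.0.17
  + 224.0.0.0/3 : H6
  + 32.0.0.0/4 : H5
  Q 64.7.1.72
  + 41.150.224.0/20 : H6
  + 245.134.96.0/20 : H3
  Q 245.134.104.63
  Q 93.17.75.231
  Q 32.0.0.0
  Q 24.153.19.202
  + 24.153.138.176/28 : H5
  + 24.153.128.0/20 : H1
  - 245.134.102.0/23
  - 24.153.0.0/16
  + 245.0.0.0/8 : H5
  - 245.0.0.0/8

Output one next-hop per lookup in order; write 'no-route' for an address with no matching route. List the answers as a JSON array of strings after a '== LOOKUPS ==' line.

Apply in order:
  + 245.134.102.0/24 (H1) depth=24
  + 41.0.0.0/8 (H6) depth=8
  Q 41.0.16.150: descend 00101001 ; hops seen [H6] ; pick H6
  - 245.134.102.0/24 clear@24
  + 0.0.0.0/0 (H4) depth=0
  + 24.153.0.0/16 (H6) depth=16
  Q 41.0.0.8: descend 00101001 ; hops seen [H4,H6] ; pick H6
  + 64.0.0.0/3 (H5) depth=3
  Q 64.0.2.158: descend 010 ; hops seen [H4,H5] ; pick H5
  + 24.153.128.0/20 (H3) depth=20
  Q 41.60.234.44: descend 00101001 ; hops seen [H4,H6] ; pick H6
  + 93.153.0.0/16 (H6) depth=16
  + 93.0.0.0/8 (H1) depth=8
  + 245.134.102.0/23 (H5) depth=23
  Q 93.153.0.17: descend 0101110110011001 ; hops seen [H4,H5,H1,H6] ; pick H6
  + 224.0.0.0/3 (H6) depth=3
  + 32.0.0.0/4 (H5) depth=4
  Q 64.7.1.72: descend 010 ; hops seen [H4,H5] ; pick H5
  + 41.150.224.0/20 (H6) depth=20
  + 245.134.96.0/20 (H3) depth=20
  Q 245.134.104.63: descend 11110101100001100110 ; hops seen [H4,H6,H3] ; pick H3
  Q 93.17.75.231: descend 01011101 ; hops seen [H4,H5,H1] ; pick H1
  Q 32.0.0.0: descend 0010 ; hops seen [H4,H5] ; pick H5
  Q 24.153.19.202: descend 0001100010011001 ; hops seen [H4,H6] ; pick H6
  + 24.153.138.176/28 (H5) depth=28
  + 24.153.128.0/20 (H1) depth=20
  - 245.134.102.0/23 clear@23
  - 24.153.0.0/16 clear@16
  + 245.0.0.0/8 (H5) depth=8
  - 245.0.0.0/8 clear@8

== LOOKUPS ==
["H6","H6","H5","H6","H6","H5","H3","H1","H5","H6"]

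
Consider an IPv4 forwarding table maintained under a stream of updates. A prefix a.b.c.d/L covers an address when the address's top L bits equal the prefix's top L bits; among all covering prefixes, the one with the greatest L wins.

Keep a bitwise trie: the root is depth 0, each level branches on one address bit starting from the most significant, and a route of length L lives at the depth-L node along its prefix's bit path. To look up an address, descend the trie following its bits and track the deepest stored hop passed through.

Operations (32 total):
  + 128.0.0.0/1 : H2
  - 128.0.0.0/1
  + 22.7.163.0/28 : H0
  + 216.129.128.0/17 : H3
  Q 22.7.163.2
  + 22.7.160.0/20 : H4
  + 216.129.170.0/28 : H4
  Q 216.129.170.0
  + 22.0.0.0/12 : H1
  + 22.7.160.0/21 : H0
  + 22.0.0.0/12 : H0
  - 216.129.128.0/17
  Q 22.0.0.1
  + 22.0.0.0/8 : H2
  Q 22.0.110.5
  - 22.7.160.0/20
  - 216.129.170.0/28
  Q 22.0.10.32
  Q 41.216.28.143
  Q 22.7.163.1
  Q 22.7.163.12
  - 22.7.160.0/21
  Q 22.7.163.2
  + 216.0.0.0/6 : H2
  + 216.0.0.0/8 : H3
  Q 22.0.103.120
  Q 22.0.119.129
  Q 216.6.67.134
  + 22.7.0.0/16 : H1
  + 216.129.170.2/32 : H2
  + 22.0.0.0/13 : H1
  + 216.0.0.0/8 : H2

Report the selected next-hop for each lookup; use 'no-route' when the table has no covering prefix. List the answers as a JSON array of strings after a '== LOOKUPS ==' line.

Trace:
  + 128.0.0.0/1 (H2) depth=1
  - 128.0.0.0/1 clear@1
  + 22.7.163.0/28 (H0) depth=28
  + 216.129.128.0/17 (H3) depth=17
  ? 22.7.163.2  path d0:-→d1:-→d2:-→d3:-→d4:-→d5:-→d6:-→d7:-→d8:-→d9:-→d10:-→d11:-→d12:-→d13:-→d14:-→d15:-→d16:-→d17:-→d18:-→d19:-→d20:-→d21:-→d22:-→d23:-→d24:-→d25:-→d26:-→d27:-→d28:H0  best=H0
  + 22.7.160.0/20 (H4) depth=20
  + 216.129.170.0/28 (H4) depth=28
  ? 216.129.170.0  path d0:-→d1:-→d2:-→d3:-→d4:-→d5:-→d6:-→d7:-→d8:-→d9:-→d10:-→d11:-→d12:-→d13:-→d14:-→d15:-→d16:-→d17:H3→d18:-→d19:-→d20:-→d21:-→d22:-→d23:-→d24:-→d25:-→d26:-→d27:-→d28:H4  best=H4
  + 22.0.0.0/12 (H1) depth=12
  + 22.7.160.0/21 (H0) depth=21
  + 22.0.0.0/12 (H0) depth=12
  - 216.129.128.0/17 clear@17
  ? 22.0.0.1  path d0:-→d1:-→d2:-→d3:-→d4:-→d5:-→d6:-→d7:-→d8:-→d9:-→d10:-→d11:-→d12:H0→d13:-  best=H0
  + 22.0.0.0/8 (H2) depth=8
  ? 22.0.110.5  path d0:-→d1:-→d2:-→d3:-→d4:-→d5:-→d6:-→d7:-→d8:H2→d9:-→d10:-→d11:-→d12:H0→d13:-  best=H0
  - 22.7.160.0/20 clear@20
  - 216.129.170.0/28 clear@28
  ? 22.0.10.32  path d0:-→d1:-→d2:-→d3:-→d4:-→d5:-→d6:-→d7:-→d8:H2→d9:-→d10:-→d11:-→d12:H0→d13:-  best=H0
  ? 41.216.28.143  path d0:-→d1:-→d2:-  best=no-route
  ? 22.7.163.1  path d0:-→d1:-→d2:-→d3:-→d4:-→d5:-→d6:-→d7:-→d8:H2→d9:-→d10:-→d11:-→d12:H0→d13:-→d14:-→d15:-→d16:-→d17:-→d18:-→d19:-→d20:-→d21:H0→d22:-→d23:-→d24:-→d25:-→d26:-→d27:-→d28:H0  best=H0
  ? 22.7.163.12  path d0:-→d1:-→d2:-→d3:-→d4:-→d5:-→d6:-→d7:-→d8:H2→d9:-→d10:-→d11:-→d12:H0→d13:-→d14:-→d15:-→d16:-→d17:-→d18:-→d19:-→d20:-→d21:H0→d22:-→d23:-→d24:-→d25:-→d26:-→d27:-→d28:H0  best=H0
  - 22.7.160.0/21 clear@21
  ? 22.7.163.2  path d0:-→d1:-→d2:-→d3:-→d4:-→d5:-→d6:-→d7:-→d8:H2→d9:-→d10:-→d11:-→d12:H0→d13:-→d14:-→d15:-→d16:-→d17:-→d18:-→d19:-→d20:-→d21:-→d22:-→d23:-→d24:-→d25:-→d26:-→d27:-→d28:H0  best=H0
  + 216.0.0.0/6 (H2) depth=6
  + 216.0.0.0/8 (H3) depth=8
  ? 22.0.103.120  path d0:-→d1:-→d2:-→d3:-→d4:-→d5:-→d6:-→d7:-→d8:H2→d9:-→d10:-→d11:-→d12:H0→d13:-  best=H0
  ? 22.0.119.129  path d0:-→d1:-→d2:-→d3:-→d4:-→d5:-→d6:-→d7:-→d8:H2→d9:-→d10:-→d11:-→d12:H0→d13:-  best=H0
  ? 216.6.67.134  path d0:-→d1:-→d2:-→d3:-→d4:-→d5:-→d6:H2→d7:-→d8:H3  best=H3
  + 22.7.0.0/16 (H1) depth=16
  + 216.129.170.2/32 (H2) depth=32
  + 22.0.0.0/13 (H1) depth=13
  + 216.0.0.0/8 (H2) depth=8

== LOOKUPS ==
["H0","H4","H0","H0","H0","no-route","H0","H0","H0","H0","H0","H3"]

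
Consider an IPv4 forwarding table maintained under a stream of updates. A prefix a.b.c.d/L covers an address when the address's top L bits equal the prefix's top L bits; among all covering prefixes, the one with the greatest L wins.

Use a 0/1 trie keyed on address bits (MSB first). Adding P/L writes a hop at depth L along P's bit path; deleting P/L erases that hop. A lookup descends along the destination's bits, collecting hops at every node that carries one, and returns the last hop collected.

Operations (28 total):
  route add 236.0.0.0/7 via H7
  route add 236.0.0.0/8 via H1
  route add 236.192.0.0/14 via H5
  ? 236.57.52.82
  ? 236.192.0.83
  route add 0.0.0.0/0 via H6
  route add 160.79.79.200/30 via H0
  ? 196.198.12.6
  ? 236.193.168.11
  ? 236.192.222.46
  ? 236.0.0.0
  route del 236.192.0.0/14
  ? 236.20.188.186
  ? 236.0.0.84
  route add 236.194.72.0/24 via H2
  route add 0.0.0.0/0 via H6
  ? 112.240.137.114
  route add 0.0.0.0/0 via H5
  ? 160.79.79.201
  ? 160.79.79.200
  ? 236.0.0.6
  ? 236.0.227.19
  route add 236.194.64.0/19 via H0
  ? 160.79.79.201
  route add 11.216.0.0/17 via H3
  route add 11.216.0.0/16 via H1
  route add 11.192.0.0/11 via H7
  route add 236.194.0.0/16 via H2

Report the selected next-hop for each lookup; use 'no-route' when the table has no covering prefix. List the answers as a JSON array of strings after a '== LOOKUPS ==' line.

Trace:
  + 236.0.0.0/7 (H7) depth=7
  + 236.0.0.0/8 (H1) depth=8
  + 236.192.0.0/14 (H5) depth=14
  Q 236.57.52.82: descend 11101100 ; hops seen [H7,H1] ; pick H1
  Q 236.192.0.83: descend 11101100110000 ; hops seen [H7,H1,H5] ; pick H5
  + 0.0.0.0/0 (H6) depth=0
  + 160.79.79.200/30 (H0) depth=30
  Q 196.198.12.6: descend 11 ; hops seen [H6] ; pick H6
  Q 236.193.168.11: descend 11101100110000 ; hops seen [H6,H7,H1,H5] ; pick H5
  Q 236.192.222.46: descend 11101100110000 ; hops seen [H6,H7,H1,H5] ; pick H5
  Q 236.0.0.0: descend 11101100 ; hops seen [H6,H7,H1] ; pick H1
  - 236.192.0.0/14 clear@14
  Q 236.20.188.186: descend 11101100 ; hops seen [H6,H7,H1] ; pick H1
  Q 236.0.0.84: descend 11101100 ; hops seen [H6,H7,H1] ; pick H1
  + 236.194.72.0/24 (H2) depth=24
  + 0.0.0.0/0 (H6) depth=0
  Q 112.240.137.114: descend ε ; hops seen [H6] ; pick H6
  + 0.0.0.0/0 (H5) depth=0
  Q 160.79.79.201: descend 101000000100111101001111110010 ; hops seen [H5,H0] ; pick H0
  Q 160.79.79.200: descend 101000000100111101001111110010 ; hops seen [H5,H0] ; pick H0
  Q 236.0.0.6: descend 11101100 ; hops seen [H5,H7,H1] ; pick H1
  Q 236.0.227.19: descend 11101100 ; hops seen [H5,H7,H1] ; pick H1
  + 236.194.64.0/19 (H0) depth=19
  Q 160.79.79.201: descend 101000000100111101001111110010 ; hops seen [H5,H0] ; pick H0
  + 11.216.0.0/17 (H3) depth=17
  + 11.216.0.0/16 (H1) depth=16
  + 11.192.0.0/11 (H7) depth=11
  + 236.194.0.0/16 (H2) depth=16

== LOOKUPS ==
["H1","H5","H6","H5","H5","H1","H1","H1","H6","H0","H0","H1","H1","H0"]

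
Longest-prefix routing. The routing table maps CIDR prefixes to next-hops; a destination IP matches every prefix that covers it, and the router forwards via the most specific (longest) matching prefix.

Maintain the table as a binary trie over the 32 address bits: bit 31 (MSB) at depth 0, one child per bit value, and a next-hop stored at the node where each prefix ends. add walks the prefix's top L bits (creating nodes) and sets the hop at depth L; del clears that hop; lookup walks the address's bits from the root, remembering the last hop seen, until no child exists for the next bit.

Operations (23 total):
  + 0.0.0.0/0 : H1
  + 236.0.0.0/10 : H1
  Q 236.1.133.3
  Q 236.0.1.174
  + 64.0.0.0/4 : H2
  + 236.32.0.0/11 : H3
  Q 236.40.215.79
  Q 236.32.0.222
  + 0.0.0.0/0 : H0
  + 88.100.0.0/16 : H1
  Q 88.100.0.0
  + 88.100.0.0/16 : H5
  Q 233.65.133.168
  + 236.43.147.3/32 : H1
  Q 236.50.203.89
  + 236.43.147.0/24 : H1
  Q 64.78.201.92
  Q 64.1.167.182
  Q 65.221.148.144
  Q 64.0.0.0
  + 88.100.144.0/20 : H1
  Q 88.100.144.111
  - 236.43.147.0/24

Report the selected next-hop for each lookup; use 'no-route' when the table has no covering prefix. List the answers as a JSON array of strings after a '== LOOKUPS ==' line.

Apply in order:
  add 0.0.0.0/0 -> H1 at depth 0
  add 236.0.0.0/10 -> H1 at depth 10
  ? 236.1.133.3  path d0:H1→d1:-→d2:-→d3:-→d4:-→d5:-→d6:-→d7:-→d8:-→d9:-→d10:H1  best=H1
  ? 236.0.1.174  path d0:H1→d1:-→d2:-→d3:-→d4:-→d5:-→d6:-→d7:-→d8:-→d9:-→d10:H1  best=H1
  add 64.0.0.0/4 -> H2 at depth 4
  add 236.32.0.0/11 -> H3 at depth 11
  ? 236.40.215.79  path d0:H1→d1:-→d2:-→d3:-→d4:-→d5:-→d6:-→d7:-→d8:-→d9:-→d10:H1→d11:H3  best=H3
  ? 236.32.0.222  path d0:H1→d1:-→d2:-→d3:-→d4:-→d5:-→d6:-→d7:-→d8:-→d9:-→d10:H1→d11:H3  best=H3
  add 0.0.0.0/0 -> H0 at depth 0
  add 88.100.0.0/16 -> H1 at depth 16
  ? 88.100.0.0  path d0:H0→d1:-→d2:-→d3:-→d4:-→d5:-→d6:-→d7:-→d8:-→d9:-→d10:-→d11:-→d12:-→d13:-→d14:-→d15:-→d16:H1  best=H1
  add 88.100.0.0/16 -> H5 at depth 16
  ? 233.65.133.168  path d0:H0→d1:-→d2:-→d3:-→d4:-→d5:-  best=H0
  add 236.43.147.3/32 -> H1 at depth 32
  ? 236.50.203.89  path d0:H0→d1:-→d2:-→d3:-→d4:-→d5:-→d6:-→d7:-→d8:-→d9:-→d10:H1→d11:H3  best=H3
  add 236.43.147.0/24 -> H1 at depth 24
  ? 64.78.201.92  path d0:H0→d1:-→d2:-→d3:-→d4:H2  best=H2
  ? 64.1.167.182  path d0:H0→d1:-→d2:-→d3:-→d4:H2  best=H2
  ? 65.221.148.144  path d0:H0→d1:-→d2:-→d3:-→d4:H2  best=H2
  ? 64.0.0.0  path d0:H0→d1:-→d2:-→d3:-→d4:H2  best=H2
  add 88.100.144.0/20 -> H1 at depth 20
  ? 88.100.144.111  path d0:H0→d1:-→d2:-→d3:-→d4:-→d5:-→d6:-→d7:-→d8:-→d9:-→d10:-→d11:-→d12:-→d13:-→d14:-→d15:-→d16:H5→d17:-→d18:-→d19:-→d20:H1  best=H1
  del 236.43.147.0/24 (clear depth 24)

== LOOKUPS ==
["H1","H1","H3","H3","H1","H0","H3","H2","H2","H2","H2","H1"]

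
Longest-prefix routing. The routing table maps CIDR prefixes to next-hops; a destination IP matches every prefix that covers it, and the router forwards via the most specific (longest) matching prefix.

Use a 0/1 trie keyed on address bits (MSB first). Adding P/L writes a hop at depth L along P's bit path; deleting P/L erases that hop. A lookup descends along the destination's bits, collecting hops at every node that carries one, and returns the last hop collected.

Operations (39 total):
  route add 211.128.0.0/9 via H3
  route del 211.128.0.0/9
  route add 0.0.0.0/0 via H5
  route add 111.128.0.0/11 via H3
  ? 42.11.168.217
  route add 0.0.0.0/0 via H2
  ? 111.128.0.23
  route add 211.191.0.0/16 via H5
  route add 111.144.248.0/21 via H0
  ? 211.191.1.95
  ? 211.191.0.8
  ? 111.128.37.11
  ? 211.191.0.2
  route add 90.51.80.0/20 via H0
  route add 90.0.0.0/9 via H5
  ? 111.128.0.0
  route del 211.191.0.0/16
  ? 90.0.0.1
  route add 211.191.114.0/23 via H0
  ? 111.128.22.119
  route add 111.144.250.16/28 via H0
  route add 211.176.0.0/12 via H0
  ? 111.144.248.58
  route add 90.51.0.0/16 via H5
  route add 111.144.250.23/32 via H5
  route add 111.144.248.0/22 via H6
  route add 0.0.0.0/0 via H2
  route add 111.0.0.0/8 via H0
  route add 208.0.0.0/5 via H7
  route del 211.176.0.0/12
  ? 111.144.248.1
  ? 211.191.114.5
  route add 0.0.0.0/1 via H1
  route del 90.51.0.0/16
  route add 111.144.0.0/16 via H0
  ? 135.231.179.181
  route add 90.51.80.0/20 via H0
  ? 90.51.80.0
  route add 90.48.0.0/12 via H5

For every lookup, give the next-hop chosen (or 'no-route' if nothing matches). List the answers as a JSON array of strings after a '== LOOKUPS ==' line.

Apply in order:
  + 211.128.0.0/9 (H3) depth=9
  - 211.128.0.0/9 clear@9
  + 0.0.0.0/0 (H5) depth=0
  + 111.128.0.0/11 (H3) depth=11
  lookup 42.11.168.217: bits 0 walk d0:H5→d1:- -> H5
  + 0.0.0.0/0 (H2) depth=0
  lookup 111.128.0.23: bits 01101111100 walk d0:H2→d1:-→d2:-→d3:-→d4:-→d5:-→d6:-→d7:-→d8:-→d9:-→d10:-→d11:H3 -> H3
  + 211.191.0.0/16 (H5) depth=16
  + 111.144.248.0/21 (H0) depth=21
  lookup 211.191.1.95: bits 1101001110111111 walk d0:H2→d1:-→d2:-→d3:-→d4:-→d5:-→d6:-→d7:-→d8:-→d9:-→d10:-→d11:-→d12:-→d13:-→d14:-→d15:-→d16:H5 -> H5
  lookup 211.191.0.8: bits 1101001110111111 walk d0:H2→d1:-→d2:-→d3:-→d4:-→d5:-→d6:-→d7:-→d8:-→d9:-→d10:-→d11:-→d12:-→d13:-→d14:-→d15:-→d16:H5 -> H5
  lookup 111.128.37.11: bits 01101111100 walk d0:H2→d1:-→d2:-→d3:-→d4:-→d5:-→d6:-→d7:-→d8:-→d9:-→d10:-→d11:H3 -> H3
  lookup 211.191.0.2: bits 1101001110111111 walk d0:H2→d1:-→d2:-→d3:-→d4:-→d5:-→d6:-→d7:-→d8:-→d9:-→d10:-→d11:-→d12:-→d13:-→d14:-→d15:-→d16:H5 -> H5
  + 90.51.80.0/20 (H0) depth=20
  + 90.0.0.0/9 (H5) depth=9
  lookup 111.128.0.0: bits 01101111100 walk d0:H2→d1:-→d2:-→d3:-→d4:-→d5:-→d6:-→d7:-→d8:-→d9:-→d10:-→d11:H3 -> H3
  - 211.191.0.0/16 clear@16
  lookup 90.0.0.1: bits 0101101000 walk d0:H2→d1:-→d2:-→d3:-→d4:-→d5:-→d6:-→d7:-→d8:-→d9:H5→d10:- -> H5
  + 211.191.114.0/23 (H0) depth=23
  lookup 111.128.22.119: bits 01101111100 walk d0:H2→d1:-→d2:-→d3:-→d4:-→d5:-→d6:-→d7:-→d8:-→d9:-→d10:-→d11:H3 -> H3
  + 111.144.250.16/28 (H0) depth=28
  + 211.176.0.0/12 (H0) depth=12
  lookup 111.144.248.58: bits 0110111110010000111110 walk d0:H2→d1:-→d2:-→d3:-→d4:-→d5:-→d6:-→d7:-→d8:-→d9:-→d10:-→d11:H3→d12:-→d13:-→d14:-→d15:-→d16:-→d17:-→d18:-→d19:-→d20:-→d21:H0→d22:- -> H0
  + 90.51.0.0/16 (H5) depth=16
  + 111.144.250.23/32 (H5) depth=32
  + 111.144.248.0/22 (H6) depth=22
  + 0.0.0.0/0 (H2) depth=0
  + 111.0.0.0/8 (H0) depth=8
  + 208.0.0.0/5 (H7) depth=5
  - 211.176.0.0/12 clear@12
  lookup 111.144.248.1: bits 0110111110010000111110 walk d0:H2→d1:-→d2:-→d3:-→d4:-→d5:-→d6:-→d7:-→d8:H0→d9:-→d10:-→d11:H3→d12:-→d13:-→d14:-→d15:-→d16:-→d17:-→d18:-→d19:-→d20:-→d21:H0→d22:H6 -> H6
  lookup 211.191.114.5: bits 11010011101111110111001 walk d0:H2→d1:-→d2:-→d3:-→d4:-→d5:H7→d6:-→d7:-→d8:-→d9:-→d10:-→d11:-→d12:-→d13:-→d14:-→d15:-→d16:-→d17:-→d18:-→d19:-→d20:-→d21:-→d22:-→d23:H0 -> H0
  + 0.0.0.0/1 (H1) depth=1
  - 90.51.0.0/16 clear@16
  + 111.144.0.0/16 (H0) depth=16
  lookup 135.231.179.181: bits 1 walk d0:H2→d1:- -> H2
  + 90.51.80.0/20 (H0) depth=20
  lookup 90.51.80.0: bits 01011010001100110101 walk d0:H2→d1:H1→d2:-→d3:-→d4:-→d5:-→d6:-→d7:-→d8:-→d9:H5→d10:-→d11:-→d12:-→d13:-→d14:-→d15:-→d16:-→d17:-→d18:-→d19:-→d20:H0 -> H0
  + 90.48.0.0/12 (H5) depth=12

== LOOKUPS ==
["H5","H3","H5","H5","H3","H5","H3","H5","H3","H0","H6","H0","H2","H0"]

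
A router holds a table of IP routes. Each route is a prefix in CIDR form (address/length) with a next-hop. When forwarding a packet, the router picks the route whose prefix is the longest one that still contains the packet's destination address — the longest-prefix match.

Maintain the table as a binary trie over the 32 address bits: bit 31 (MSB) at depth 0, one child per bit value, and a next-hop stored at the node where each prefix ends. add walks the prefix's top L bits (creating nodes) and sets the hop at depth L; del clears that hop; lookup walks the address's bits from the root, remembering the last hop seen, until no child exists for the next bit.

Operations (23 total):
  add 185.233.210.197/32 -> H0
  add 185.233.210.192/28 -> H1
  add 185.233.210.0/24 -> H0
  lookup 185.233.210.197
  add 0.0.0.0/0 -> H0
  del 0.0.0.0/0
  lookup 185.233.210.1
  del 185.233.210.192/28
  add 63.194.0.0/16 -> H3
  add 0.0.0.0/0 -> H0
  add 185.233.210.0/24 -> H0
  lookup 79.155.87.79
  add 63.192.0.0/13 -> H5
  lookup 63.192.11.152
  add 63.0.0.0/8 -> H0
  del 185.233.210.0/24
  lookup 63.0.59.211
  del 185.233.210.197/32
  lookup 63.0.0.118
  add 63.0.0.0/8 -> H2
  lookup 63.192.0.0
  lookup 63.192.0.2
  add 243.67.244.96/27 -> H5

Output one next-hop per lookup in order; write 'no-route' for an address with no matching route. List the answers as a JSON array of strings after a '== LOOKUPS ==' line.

Apply in order:
  + 185.233.210.197/32 (H0) depth=32
  + 185.233.210.192/28 (H1) depth=28
  + 185.233.210.0/24 (H0) depth=24
  ? 185.233.210.197  path d0:-→d1:-→d2:-→d3:-→d4:-→d5:-→d6:-→d7:-→d8:-→d9:-→d10:-→d11:-→d12:-→d13:-→d14:-→d15:-→d16:-→d17:-→d18:-→d19:-→d20:-→d21:-→d22:-→d23:-→d24:H0→d25:-→d26:-→d27:-→d28:H1→d29:-→d30:-→d31:-→d32:H0  best=H0
  + 0.0.0.0/0 (H0) depth=0
  del 0.0.0.0/0 (clear depth 0)
  ? 185.233.210.1  path d0:-→d1:-→d2:-→d3:-→d4:-→d5:-→d6:-→d7:-→d8:-→d9:-→d10:-→d11:-→d12:-→d13:-→d14:-→d15:-→d16:-→d17:-→d18:-→d19:-→d20:-→d21:-→d22:-→d23:-→d24:H0  best=H0
  del 185.233.210.192/28 (clear depth 28)
  + 63.194.0.0/16 (H3) depth=16
  + 0.0.0.0/0 (H0) depth=0
  + 185.233.210.0/24 (H0) depth=24
  ? 79.155.87.79  path d0:H0→d1:-  best=H0
  + 63.192.0.0/13 (H5) depth=13
  ? 63.192.11.152  path d0:H0→d1:-→d2:-→d3:-→d4:-→d5:-→d6:-→d7:-→d8:-→d9:-→d10:-→d11:-→d12:-→d13:H5→d14:-  best=H5
  + 63.0.0.0/8 (H0) depth=8
  del 185.233.210.0/24 (clear depth 24)
  ? 63.0.59.211  path d0:H0→d1:-→d2:-→d3:-→d4:-→d5:-→d6:-→d7:-→d8:H0  best=H0
  del 185.233.210.197/32 (clear depth 32)
  ? 63.0.0.118  path d0:H0→d1:-→d2:-→d3:-→d4:-→d5:-→d6:-→d7:-→d8:H0  best=H0
  + 63.0.0.0/8 (H2) depth=8
  ? 63.192.0.0  path d0:H0→d1:-→d2:-→d3:-→d4:-→d5:-→d6:-→d7:-→d8:H2→d9:-→d10:-→d11:-→d12:-→d13:H5→d14:-  best=H5
  ? 63.192.0.2  path d0:H0→d1:-→d2:-→d3:-→d4:-→d5:-→d6:-→d7:-→d8:H2→d9:-→d10:-→d11:-→d12:-→d13:H5→d14:-  best=H5
  + 243.67.244.96/27 (H5) depth=27

== LOOKUPS ==
["H0","H0","H0","H5","H0","H0","H5","H5"]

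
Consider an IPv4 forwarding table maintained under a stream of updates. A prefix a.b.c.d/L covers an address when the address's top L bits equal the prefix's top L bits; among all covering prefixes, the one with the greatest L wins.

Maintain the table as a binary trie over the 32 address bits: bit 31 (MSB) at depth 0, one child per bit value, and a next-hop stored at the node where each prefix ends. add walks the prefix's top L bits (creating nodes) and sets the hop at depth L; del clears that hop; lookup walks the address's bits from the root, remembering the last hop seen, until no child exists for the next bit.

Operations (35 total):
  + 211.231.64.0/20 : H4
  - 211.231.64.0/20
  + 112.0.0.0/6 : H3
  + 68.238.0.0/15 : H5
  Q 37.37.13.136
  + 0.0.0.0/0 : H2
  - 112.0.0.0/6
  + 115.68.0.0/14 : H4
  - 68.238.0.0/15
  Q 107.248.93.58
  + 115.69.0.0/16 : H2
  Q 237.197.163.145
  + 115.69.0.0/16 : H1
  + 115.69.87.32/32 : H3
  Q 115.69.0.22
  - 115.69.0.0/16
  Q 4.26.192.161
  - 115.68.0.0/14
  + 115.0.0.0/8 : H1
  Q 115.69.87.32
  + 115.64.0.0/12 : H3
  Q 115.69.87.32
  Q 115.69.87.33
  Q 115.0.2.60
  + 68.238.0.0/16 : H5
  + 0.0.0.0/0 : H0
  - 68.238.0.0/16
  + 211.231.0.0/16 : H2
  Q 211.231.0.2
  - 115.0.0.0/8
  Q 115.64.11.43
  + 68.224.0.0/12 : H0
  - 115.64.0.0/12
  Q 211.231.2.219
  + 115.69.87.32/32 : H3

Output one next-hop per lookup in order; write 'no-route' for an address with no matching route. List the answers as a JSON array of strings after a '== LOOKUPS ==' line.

Process each operation:
  + 211.231.64.0/20 (H4) depth=20
  - 211.231.64.0/20 clear@20
  + 112.0.0.0/6 (H3) depth=6
  + 68.238.0.0/15 (H5) depth=15
  Q 37.37.13.136: descend 0 ; hops seen [∅] ; pick no-route
  + 0.0.0.0/0 (H2) depth=0
  - 112.0.0.0/6 clear@6
  + 115.68.0.0/14 (H4) depth=14
  - 68.238.0.0/15 clear@15
  Q 107.248.93.58: descend 011 ; hops seen [H2] ; pick H2
  + 115.69.0.0/16 (H2) depth=16
  Q 237.197.163.145: descend 11 ; hops seen [H2] ; pick H2
  + 115.69.0.0/16 (H1) depth=16
  + 115.69.87.32/32 (H3) depth=32
  Q 115.69.0.22: descend 01110011010001010 ; hops seen [H2,H4,H1] ; pick H1
  - 115.69.0.0/16 clear@16
  Q 4.26.192.161: descend 0 ; hops seen [H2] ; pick H2
  - 115.68.0.0/14 clear@14
  + 115.0.0.0/8 (H1) depth=8
  Q 115.69.87.32: descend 01110011010001010101011100100000 ; hops seen [H2,H1,H3] ; pick H3
  + 115.64.0.0/12 (H3) depth=12
  Q 115.69.87.32: descend 01110011010001010101011100100000 ; hops seen [H2,H1,H3,H3] ; pick H3
  Q 115.69.87.33: descend 0111001101000101010101110010000 ; hops seen [H2,H1,H3] ; pick H3
  Q 115.0.2.60: descend 011100110 ; hops seen [H2,H1] ; pick H1
  + 68.238.0.0/16 (H5) depth=16
  + 0.0.0.0/0 (H0) depth=0
  - 68.238.0.0/16 clear@16
  + 211.231.0.0/16 (H2) depth=16
  Q 211.231.0.2: descend 11010011111001110 ; hops seen [H0,H2] ; pick H2
  - 115.0.0.0/8 clear@8
  Q 115.64.11.43: descend 0111001101000 ; hops seen [H0,H3] ; pick H3
  + 68.224.0.0/12 (H0) depth=12
  - 115.64.0.0/12 clear@12
  Q 211.231.2.219: descend 11010011111001110 ; hops seen [H0,H2] ; pick H2
  + 115.69.87.32/32 (H3) depth=32

== LOOKUPS ==
["no-route","H2","H2","H1","H2","H3","H3","H3","H1","H2","H3","H2"]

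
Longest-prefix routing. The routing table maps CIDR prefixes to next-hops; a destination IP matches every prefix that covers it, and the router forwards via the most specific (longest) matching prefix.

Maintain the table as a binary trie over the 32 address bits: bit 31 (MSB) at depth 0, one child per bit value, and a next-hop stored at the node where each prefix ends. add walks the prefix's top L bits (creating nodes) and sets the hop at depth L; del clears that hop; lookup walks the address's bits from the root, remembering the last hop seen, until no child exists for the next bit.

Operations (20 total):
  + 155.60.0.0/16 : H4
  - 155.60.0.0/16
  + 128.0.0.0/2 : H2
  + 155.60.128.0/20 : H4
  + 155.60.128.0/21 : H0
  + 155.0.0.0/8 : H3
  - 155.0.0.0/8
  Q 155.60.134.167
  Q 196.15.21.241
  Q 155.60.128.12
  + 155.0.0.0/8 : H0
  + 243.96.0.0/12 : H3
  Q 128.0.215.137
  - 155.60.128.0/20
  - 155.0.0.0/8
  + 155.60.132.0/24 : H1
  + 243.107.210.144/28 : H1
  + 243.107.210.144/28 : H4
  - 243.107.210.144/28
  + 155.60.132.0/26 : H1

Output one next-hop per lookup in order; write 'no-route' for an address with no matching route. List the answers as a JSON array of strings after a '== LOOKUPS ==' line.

Process each operation:
  add 155.60.0.0/16 -> H4 at depth 16
  - 155.60.0.0/16 clear@16
  add 128.0.0.0/2 -> H2 at depth 2
  add 155.60.128.0/20 -> H4 at depth 20
  add 155.60.128.0/21 -> H0 at depth 21
  add 155.0.0.0/8 -> H3 at depth 8
  - 155.0.0.0/8 clear@8
  ? 155.60.134.167  path d0:-→d1:-→d2:H2→d3:-→d4:-→d5:-→d6:-→d7:-→d8:-→d9:-→d10:-→d11:-→d12:-→d13:-→d14:-→d15:-→d16:-→d17:-→d18:-→d19:-→d20:H4→d21:H0  best=H0
  ? 196.15.21.241  path d0:-→d1:-  best=no-route
  ? 155.60.128.12  path d0:-→d1:-→d2:H2→d3:-→d4:-→d5:-→d6:-→d7:-→d8:-→d9:-→d10:-→d11:-→d12:-→d13:-→d14:-→d15:-→d16:-→d17:-→d18:-→d19:-→d20:H4→d21:H0  best=H0
  add 155.0.0.0/8 -> H0 at depth 8
  add 243.96.0.0/12 -> H3 at depth 12
  ? 128.0.215.137  path d0:-→d1:-→d2:H2→d3:-  best=H2
  - 155.60.128.0/20 clear@20
  - 155.0.0.0/8 clear@8
  add 155.60.132.0/24 -> H1 at depth 24
  add 243.107.210.144/28 -> H1 at depth 28
  add 243.107.210.144/28 -> H4 at depth 28
  - 243.107.210.144/28 clear@28
  add 155.60.132.0/26 -> H1 at depth 26

== LOOKUPS ==
["H0","no-route","H0","H2"]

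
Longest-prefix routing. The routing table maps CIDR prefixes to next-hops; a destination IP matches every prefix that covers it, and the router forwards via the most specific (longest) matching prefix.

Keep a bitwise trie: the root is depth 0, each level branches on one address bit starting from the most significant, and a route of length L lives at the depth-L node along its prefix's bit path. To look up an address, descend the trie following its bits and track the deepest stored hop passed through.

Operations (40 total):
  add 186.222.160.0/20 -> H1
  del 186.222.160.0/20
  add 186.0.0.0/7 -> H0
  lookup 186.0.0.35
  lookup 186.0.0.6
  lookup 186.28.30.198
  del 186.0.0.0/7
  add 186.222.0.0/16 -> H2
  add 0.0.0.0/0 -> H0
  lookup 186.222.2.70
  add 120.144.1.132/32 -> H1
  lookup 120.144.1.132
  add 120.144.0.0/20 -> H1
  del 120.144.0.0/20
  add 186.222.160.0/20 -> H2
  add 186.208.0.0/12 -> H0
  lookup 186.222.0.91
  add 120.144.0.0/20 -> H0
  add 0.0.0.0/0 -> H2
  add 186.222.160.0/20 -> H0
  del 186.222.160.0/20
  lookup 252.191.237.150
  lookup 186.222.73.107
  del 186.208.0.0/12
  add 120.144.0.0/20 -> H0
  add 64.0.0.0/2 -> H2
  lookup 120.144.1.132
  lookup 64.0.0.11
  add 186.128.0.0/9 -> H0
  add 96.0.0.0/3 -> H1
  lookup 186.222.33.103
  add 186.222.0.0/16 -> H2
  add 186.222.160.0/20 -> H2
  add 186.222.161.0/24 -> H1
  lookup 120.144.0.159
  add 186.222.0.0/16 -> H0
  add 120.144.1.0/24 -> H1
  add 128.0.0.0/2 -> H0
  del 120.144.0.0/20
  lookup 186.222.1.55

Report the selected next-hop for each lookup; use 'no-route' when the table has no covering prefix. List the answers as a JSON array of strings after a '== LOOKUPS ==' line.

Process each operation:
  + 186.222.160.0/20 (H1) depth=20
  - 186.222.160.0/20 clear@20
  + 186.0.0.0/7 (H0) depth=7
  Q 186.0.0.35: descend 10111010 ; hops seen [H0] ; pick H0
  Q 186.0.0.6: descend 10111010 ; hops seen [H0] ; pick H0
  Q 186.28.30.198: descend 10111010 ; hops seen [H0] ; pick H0
  - 186.0.0.0/7 clear@7
  + 186.222.0.0/16 (H2) depth=16
  + 0.0.0.0/0 (H0) depth=0
  Q 186.222.2.70: descend 1011101011011110 ; hops seen [H0,H2] ; pick H2
  + 120.144.1.132/32 (H1) depth=32
  Q 120.144.1.132: descend 01111000100100000000000110000100 ; hops seen [H0,H1] ; pick H1
  + 120.144.0.0/20 (H1) depth=20
  - 120.144.0.0/20 clear@20
  + 186.222.160.0/20 (H2) depth=20
  + 186.208.0.0/12 (H0) depth=12
  Q 186.222.0.91: descend 1011101011011110 ; hops seen [H0,H0,H2] ; pick H2
  + 120.144.0.0/20 (H0) depth=20
  + 0.0.0.0/0 (H2) depth=0
  + 186.222.160.0/20 (H0) depth=20
  - 186.222.160.0/20 clear@20
  Q 252.191.237.150: descend 1 ; hops seen [H2] ; pick H2
  Q 186.222.73.107: descend 1011101011011110 ; hops seen [H2,H0,H2] ; pick H2
  - 186.208.0.0/12 clear@12
  + 120.144.0.0/20 (H0) depth=20
  + 64.0.0.0/2 (H2) depth=2
  Q 120.144.1.132: descend 01111000100100000000000110000100 ; hops seen [H2,H2,H0,H1] ; pick H1
  Q 64.0.0.11: descend 01 ; hops seen [H2,H2] ; pick H2
  + 186.128.0.0/9 (H0) depth=9
  + 96.0.0.0/3 (H1) depth=3
  Q 186.222.33.103: descend 1011101011011110 ; hops seen [H2,H0,H2] ; pick H2
  + 186.222.0.0/16 (H2) depth=16
  + 186.222.160.0/20 (H2) depth=20
  + 186.222.161.0/24 (H1) depth=24
  Q 120.144.0.159: descend 01111000100100000000000 ; hops seen [H2,H2,H1,H0] ; pick H0
  + 186.222.0.0/16 (H0) depth=16
  + 120.144.1.0/24 (H1) depth=24
  + 128.0.0.0/2 (H0) depth=2
  - 120.144.0.0/20 clear@20
  Q 186.222.1.55: descend 1011101011011110 ; hops seen [H2,H0,H0,H0] ; pick H0

== LOOKUPS ==
["H0","H0","H0","H2","H1","H2","H2","H2","H1","H2","H2","H0","H0"]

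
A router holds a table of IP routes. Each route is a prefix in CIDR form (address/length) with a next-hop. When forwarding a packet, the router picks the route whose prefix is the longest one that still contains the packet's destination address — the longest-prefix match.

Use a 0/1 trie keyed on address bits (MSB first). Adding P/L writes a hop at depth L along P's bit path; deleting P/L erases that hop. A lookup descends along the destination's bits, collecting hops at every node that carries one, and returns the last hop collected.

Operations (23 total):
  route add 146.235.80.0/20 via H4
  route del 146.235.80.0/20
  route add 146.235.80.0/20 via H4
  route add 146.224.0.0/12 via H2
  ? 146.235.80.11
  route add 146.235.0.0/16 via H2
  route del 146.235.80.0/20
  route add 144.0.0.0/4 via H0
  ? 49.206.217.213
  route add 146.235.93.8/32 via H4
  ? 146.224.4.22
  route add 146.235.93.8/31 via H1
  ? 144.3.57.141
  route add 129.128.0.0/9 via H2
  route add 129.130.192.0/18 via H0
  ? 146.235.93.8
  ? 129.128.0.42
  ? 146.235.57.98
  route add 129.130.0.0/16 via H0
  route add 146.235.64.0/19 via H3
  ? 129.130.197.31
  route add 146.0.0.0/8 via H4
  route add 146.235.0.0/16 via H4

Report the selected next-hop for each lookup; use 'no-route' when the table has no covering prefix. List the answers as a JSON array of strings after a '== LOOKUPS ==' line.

Process each operation:
  add 146.235.80.0/20 -> H4 at depth 20
  del 146.235.80.0/20 (clear depth 20)
  add 146.235.80.0/20 -> H4 at depth 20
  add 146.224.0.0/12 -> H2 at depth 12
  lookup 146.235.80.11: bits 10010010111010110101 walk d0:-→d1:-→d2:-→d3:-→d4:-→d5:-→d6:-→d7:-→d8:-→d9:-→d10:-→d11:-→d12:H2→d13:-→d14:-→d15:-→d16:-→d17:-→d18:-→d19:-→d20:H4 -> H4
  add 146.235.0.0/16 -> H2 at depth 16
  del 146.235.80.0/20 (clear depth 20)
  add 144.0.0.0/4 -> H0 at depth 4
  lookup 49.206.217.213: bits ε walk d0:- -> no-route
  add 146.235.93.8/32 -> H4 at depth 32
  lookup 146.224.4.22: bits 100100101110 walk d0:-→d1:-→d2:-→d3:-→d4:H0→d5:-→d6:-→d7:-→d8:-→d9:-→d10:-→d11:-→d12:H2 -> H2
  add 146.235.93.8/31 -> H1 at depth 31
  lookup 144.3.57.141: bits 100100 walk d0:-→d1:-→d2:-→d3:-→d4:H0→d5:-→d6:- -> H0
  add 129.128.0.0/9 -> H2 at depth 9
  add 129.130.192.0/18 -> H0 at depth 18
  lookup 146.235.93.8: bits 10010010111010110101110100001000 walk d0:-→d1:-→d2:-→d3:-→d4:H0→d5:-→d6:-→d7:-→d8:-→d9:-→d10:-→d11:-→d12:H2→d13:-→d14:-→d15:-→d16:H2→d17:-→d18:-→d19:-→d20:-→d21:-→d22:-→d23:-→d24:-→d25:-→d26:-→d27:-→d28:-→d29:-→d30:-→d31:H1→d32:H4 -> H4
  lookup 129.128.0.42: bits 10000001100000 walk d0:-→d1:-→d2:-→d3:-→d4:-→d5:-→d6:-→d7:-→d8:-→d9:H2→d10:-→d11:-→d12:-→d13:-→d14:- -> H2
  lookup 146.235.57.98: bits 10010010111010110 walk d0:-→d1:-→d2:-→d3:-→d4:H0→d5:-→d6:-→d7:-→d8:-→d9:-→d10:-→d11:-→d12:H2→d13:-→d14:-→d15:-→d16:H2→d17:- -> H2
  add 129.130.0.0/16 -> H0 at depth 16
  add 146.235.64.0/19 -> H3 at depth 19
  lookup 129.130.197.31: bits 100000011000001011 walk d0:-→d1:-→d2:-→d3:-→d4:-→d5:-→d6:-→d7:-→d8:-→d9:H2→d10:-→d11:-→d12:-→d13:-→d14:-→d15:-→d16:H0→d17:-→d18:H0 -> H0
  add 146.0.0.0/8 -> H4 at depth 8
  add 146.235.0.0/16 -> H4 at depth 16

== LOOKUPS ==
["H4","no-route","H2","H0","H4","H2","H2","H0"]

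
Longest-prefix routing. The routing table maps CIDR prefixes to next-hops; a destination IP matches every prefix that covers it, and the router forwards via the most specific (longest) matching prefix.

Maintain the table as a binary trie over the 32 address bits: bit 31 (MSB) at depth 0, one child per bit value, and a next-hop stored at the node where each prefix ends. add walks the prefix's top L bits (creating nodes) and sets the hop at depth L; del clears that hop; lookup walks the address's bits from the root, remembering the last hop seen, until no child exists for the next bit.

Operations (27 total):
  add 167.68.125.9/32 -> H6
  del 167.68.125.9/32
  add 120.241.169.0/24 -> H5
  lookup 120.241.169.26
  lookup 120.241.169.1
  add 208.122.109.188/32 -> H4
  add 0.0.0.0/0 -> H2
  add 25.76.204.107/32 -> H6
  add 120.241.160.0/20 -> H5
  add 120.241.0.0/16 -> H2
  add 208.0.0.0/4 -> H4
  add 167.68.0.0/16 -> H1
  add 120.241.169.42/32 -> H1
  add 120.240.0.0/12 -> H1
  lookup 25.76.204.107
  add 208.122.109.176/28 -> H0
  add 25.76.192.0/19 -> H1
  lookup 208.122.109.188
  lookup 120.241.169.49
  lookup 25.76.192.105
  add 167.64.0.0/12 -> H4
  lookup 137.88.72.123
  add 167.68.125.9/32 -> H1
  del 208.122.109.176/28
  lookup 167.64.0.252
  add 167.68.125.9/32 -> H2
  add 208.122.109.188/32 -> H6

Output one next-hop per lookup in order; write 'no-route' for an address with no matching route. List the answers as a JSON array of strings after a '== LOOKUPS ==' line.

Process each operation:
  add 167.68.125.9/32 -> H6 at depth 32
  - 167.68.125.9/32 clear@32
  add 120.241.169.0/24 -> H5 at depth 24
  lookup 120.241.169.26: bits 011110001111000110101001 walk d0:-→d1:-→d2:-→d3:-→d4:-→d5:-→d6:-→d7:-→d8:-→d9:-→d10:-→d11:-→d12:-→d13:-→d14:-→d15:-→d16:-→d17:-→d18:-→d19:-→d20:-→d21:-→d22:-→d23:-→d24:H5 -> H5
  lookup 120.241.169.1: bits 011110001111000110101001 walk d0:-→d1:-→d2:-→d3:-→d4:-→d5:-→d6:-→d7:-→d8:-→d9:-→d10:-→d11:-→d12:-→d13:-→d14:-→d15:-→d16:-→d17:-→d18:-→d19:-→d20:-→d21:-→d22:-→d23:-→d24:H5 -> H5
  add 208.122.109.188/32 -> H4 at depth 32
  add 0.0.0.0/0 -> H2 at depth 0
  add 25.76.204.107/32 -> H6 at depth 32
  add 120.241.160.0/20 -> H5 at depth 20
  add 120.241.0.0/16 -> H2 at depth 16
  add 208.0.0.0/4 -> H4 at depth 4
  add 167.68.0.0/16 -> H1 at depth 16
  add 120.241.169.42/32 -> H1 at depth 32
  add 120.240.0.0/12 -> H1 at depth 12
  lookup 25.76.204.107: bits 00011001010011001100110001101011 walk d0:H2→d1:-→d2:-→d3:-→d4:-→d5:-→d6:-→d7:-→d8:-→d9:-→d10:-→d11:-→d12:-→d13:-→d14:-→d15:-→d16:-→d17:-→d18:-→d19:-→d20:-→d21:-→d22:-→d23:-→d24:-→d25:-→d26:-→d27:-→d28:-→d29:-→d30:-→d31:-→d32:H6 -> H6
  add 208.122.109.176/28 -> H0 at depth 28
  add 25.76.192.0/19 -> H1 at depth 19
  lookup 208.122.109.188: bits 11010000011110100110110110111100 walk d0:H2→d1:-→d2:-→d3:-→d4:H4→d5:-→d6:-→d7:-→d8:-→d9:-→d10:-→d11:-→d12:-→d13:-→d14:-→d15:-→d16:-→d17:-→d18:-→d19:-→d20:-→d21:-→d22:-→d23:-→d24:-→d25:-→d26:-→d27:-→d28:H0→d29:-→d30:-→d31:-→d32:H4 -> H4
  lookup 120.241.169.49: bits 011110001111000110101001001 walk d0:H2→d1:-→d2:-→d3:-→d4:-→d5:-→d6:-→d7:-→d8:-→d9:-→d10:-→d11:-→d12:H1→d13:-→d14:-→d15:-→d16:H2→d17:-→d18:-→d19:-→d20:H5→d21:-→d22:-→d23:-→d24:H5→d25:-→d26:-→d27:- -> H5
  lookup 25.76.192.105: bits 00011001010011001100 walk d0:H2→d1:-→d2:-→d3:-→d4:-→d5:-→d6:-→d7:-→d8:-→d9:-→d10:-→d11:-→d12:-→d13:-→d14:-→d15:-→d16:-→d17:-→d18:-→d19:H1→d20:- -> H1
  add 167.64.0.0/12 -> H4 at depth 12
  lookup 137.88.72.123: bits 10 walk d0:H2→d1:-→d2:- -> H2
  add 167.68.125.9/32 -> H1 at depth 32
  - 208.122.109.176/28 clear@28
  lookup 167.64.0.252: bits 1010011101000 walk d0:H2→d1:-→d2:-→d3:-→d4:-→d5:-→d6:-→d7:-→d8:-→d9:-→d10:-→d11:-→d12:H4→d13:- -> H4
  add 167.68.125.9/32 -> H2 at depth 32
  add 208.122.109.188/32 -> H6 at depth 32

== LOOKUPS ==
["H5","H5","H6","H4","H5","H1","H2","H4"]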